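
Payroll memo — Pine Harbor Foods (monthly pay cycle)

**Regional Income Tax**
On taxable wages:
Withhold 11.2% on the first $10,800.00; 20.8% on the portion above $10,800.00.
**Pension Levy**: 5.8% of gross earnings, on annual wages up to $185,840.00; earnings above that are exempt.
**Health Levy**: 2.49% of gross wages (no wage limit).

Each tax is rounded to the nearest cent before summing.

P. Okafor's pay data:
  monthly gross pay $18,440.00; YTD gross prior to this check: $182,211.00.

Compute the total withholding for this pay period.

Regional Income Tax: taxable = $18,440.00
  $1,209.60 + 20.8% × ($18,440.00 − $10,800.00) = $1,209.60 + 20.8% × $7,640.00 = $2,798.72
Pension Levy: cap $185,840.00 − YTD $182,211.00 = $3,629.00 subject; 5.8% × $3,629.00 = $210.48
Health Levy: 2.49% × $18,440.00 = $459.16
Total: $2,798.72 + $210.48 + $459.16 = $3,468.36

$3,468.36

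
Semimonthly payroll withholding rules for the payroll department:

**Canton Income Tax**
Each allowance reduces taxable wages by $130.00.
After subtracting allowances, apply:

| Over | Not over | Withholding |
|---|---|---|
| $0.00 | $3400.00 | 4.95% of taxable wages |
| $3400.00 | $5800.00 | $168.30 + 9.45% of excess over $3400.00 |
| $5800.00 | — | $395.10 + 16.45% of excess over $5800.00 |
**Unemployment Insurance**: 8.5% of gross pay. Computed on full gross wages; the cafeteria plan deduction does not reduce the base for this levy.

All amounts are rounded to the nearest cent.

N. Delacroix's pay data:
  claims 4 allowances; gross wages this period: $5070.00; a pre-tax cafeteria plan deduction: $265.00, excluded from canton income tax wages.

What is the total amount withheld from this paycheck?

Canton Income Tax: taxable = $5070.00 − $265.00 − 4×$130.00 = $4285.00
  $168.30 + 9.45% × ($4285.00 − $3400.00) = $168.30 + 9.45% × $885.00 = $251.93
Unemployment Insurance: 8.5% × $5070.00 = $430.95
Total: $251.93 + $430.95 = $682.88

$682.88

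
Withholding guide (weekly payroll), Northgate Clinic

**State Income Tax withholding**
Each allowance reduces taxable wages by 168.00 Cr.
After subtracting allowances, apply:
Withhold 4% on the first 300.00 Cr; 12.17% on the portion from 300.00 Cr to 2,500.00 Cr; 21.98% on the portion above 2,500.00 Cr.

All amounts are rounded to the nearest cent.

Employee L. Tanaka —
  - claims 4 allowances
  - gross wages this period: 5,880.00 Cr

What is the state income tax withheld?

874.96 Cr

State Income Tax: taxable = 5,880.00 Cr − 4×168.00 Cr = 5,208.00 Cr
  279.74 Cr + 21.98% × (5,208.00 Cr − 2,500.00 Cr) = 279.74 Cr + 21.98% × 2,708.00 Cr = 874.96 Cr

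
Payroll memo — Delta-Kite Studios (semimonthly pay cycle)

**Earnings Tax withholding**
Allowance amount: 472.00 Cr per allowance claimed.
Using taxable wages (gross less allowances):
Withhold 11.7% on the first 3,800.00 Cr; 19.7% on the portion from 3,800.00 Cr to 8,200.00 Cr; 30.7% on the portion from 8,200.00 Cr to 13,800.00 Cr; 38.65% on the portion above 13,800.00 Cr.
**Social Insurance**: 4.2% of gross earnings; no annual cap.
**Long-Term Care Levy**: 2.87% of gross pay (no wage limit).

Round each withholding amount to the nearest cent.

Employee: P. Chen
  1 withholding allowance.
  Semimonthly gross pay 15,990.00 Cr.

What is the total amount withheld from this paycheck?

Earnings Tax: taxable = 15,990.00 Cr − 1×472.00 Cr = 15,518.00 Cr
  3,030.60 Cr + 38.65% × (15,518.00 Cr − 13,800.00 Cr) = 3,030.60 Cr + 38.65% × 1,718.00 Cr = 3,694.61 Cr
Social Insurance: 4.2% × 15,990.00 Cr = 671.58 Cr
Long-Term Care Levy: 2.87% × 15,990.00 Cr = 458.91 Cr
Total: 3,694.61 Cr + 671.58 Cr + 458.91 Cr = 4,825.10 Cr

4,825.10 Cr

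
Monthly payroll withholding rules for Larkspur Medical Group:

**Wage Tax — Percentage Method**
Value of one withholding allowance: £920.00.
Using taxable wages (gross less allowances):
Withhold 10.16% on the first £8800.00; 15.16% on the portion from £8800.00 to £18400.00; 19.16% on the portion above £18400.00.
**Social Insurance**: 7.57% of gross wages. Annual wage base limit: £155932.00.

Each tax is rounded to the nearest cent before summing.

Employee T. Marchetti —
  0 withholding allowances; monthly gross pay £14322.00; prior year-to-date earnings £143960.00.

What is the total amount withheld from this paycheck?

£2637.50

Wage Tax: taxable = £14322.00
  £894.08 + 15.16% × (£14322.00 − £8800.00) = £894.08 + 15.16% × £5522.00 = £1731.22
Social Insurance: cap £155932.00 − YTD £143960.00 = £11972.00 subject; 7.57% × £11972.00 = £906.28
Total: £1731.22 + £906.28 = £2637.50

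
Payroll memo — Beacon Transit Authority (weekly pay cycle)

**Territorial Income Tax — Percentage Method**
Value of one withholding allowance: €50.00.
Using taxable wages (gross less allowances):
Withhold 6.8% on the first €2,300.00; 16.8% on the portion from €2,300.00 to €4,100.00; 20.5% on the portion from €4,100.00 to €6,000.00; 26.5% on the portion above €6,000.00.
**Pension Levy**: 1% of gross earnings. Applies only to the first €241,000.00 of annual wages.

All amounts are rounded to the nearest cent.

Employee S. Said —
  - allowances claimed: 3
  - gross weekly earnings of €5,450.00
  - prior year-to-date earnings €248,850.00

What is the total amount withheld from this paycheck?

€704.80

Territorial Income Tax: taxable = €5,450.00 − 3×€50.00 = €5,300.00
  €458.80 + 20.5% × (€5,300.00 − €4,100.00) = €458.80 + 20.5% × €1,200.00 = €704.80
Pension Levy: YTD €248,850.00 ≥ cap €241,000.00 → €0.00
Total: €704.80 + €0.00 = €704.80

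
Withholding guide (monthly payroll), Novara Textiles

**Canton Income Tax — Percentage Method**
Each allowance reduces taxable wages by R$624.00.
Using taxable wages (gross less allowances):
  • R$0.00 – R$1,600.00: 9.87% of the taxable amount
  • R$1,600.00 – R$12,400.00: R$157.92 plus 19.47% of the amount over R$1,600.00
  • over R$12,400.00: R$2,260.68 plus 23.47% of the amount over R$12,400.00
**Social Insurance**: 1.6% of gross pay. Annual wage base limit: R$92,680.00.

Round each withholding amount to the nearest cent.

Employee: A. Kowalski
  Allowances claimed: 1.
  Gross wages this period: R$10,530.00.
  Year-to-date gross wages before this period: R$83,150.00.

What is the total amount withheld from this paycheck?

R$1,927.58

Canton Income Tax: taxable = R$10,530.00 − 1×R$624.00 = R$9,906.00
  R$157.92 + 19.47% × (R$9,906.00 − R$1,600.00) = R$157.92 + 19.47% × R$8,306.00 = R$1,775.10
Social Insurance: cap R$92,680.00 − YTD R$83,150.00 = R$9,530.00 subject; 1.6% × R$9,530.00 = R$152.48
Total: R$1,775.10 + R$152.48 = R$1,927.58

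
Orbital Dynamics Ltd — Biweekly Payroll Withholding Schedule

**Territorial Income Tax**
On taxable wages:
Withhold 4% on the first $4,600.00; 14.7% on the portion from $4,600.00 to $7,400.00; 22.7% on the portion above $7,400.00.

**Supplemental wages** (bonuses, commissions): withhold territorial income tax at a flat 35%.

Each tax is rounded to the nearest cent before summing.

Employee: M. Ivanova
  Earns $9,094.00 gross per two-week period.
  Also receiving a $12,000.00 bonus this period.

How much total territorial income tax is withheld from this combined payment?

Territorial Income Tax: taxable = $9,094.00
  $595.60 + 22.7% × ($9,094.00 − $7,400.00) = $595.60 + 22.7% × $1,694.00 = $980.14
Supplemental (35% flat on bonus): 35% × $12,000.00 = $4,200.00
Total territorial income tax: $980.14 + $4,200.00 = $5,180.14

$5,180.14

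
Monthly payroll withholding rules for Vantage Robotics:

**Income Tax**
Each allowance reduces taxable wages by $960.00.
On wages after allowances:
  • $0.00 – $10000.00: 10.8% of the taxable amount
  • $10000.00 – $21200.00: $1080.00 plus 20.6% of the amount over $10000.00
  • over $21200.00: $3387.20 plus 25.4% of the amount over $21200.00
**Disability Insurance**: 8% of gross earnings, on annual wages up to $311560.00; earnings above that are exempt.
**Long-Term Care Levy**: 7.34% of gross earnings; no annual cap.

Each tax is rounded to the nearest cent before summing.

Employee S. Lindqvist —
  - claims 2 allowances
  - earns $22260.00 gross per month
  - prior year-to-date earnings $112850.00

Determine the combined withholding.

Income Tax: taxable = $22260.00 − 2×$960.00 = $20340.00
  $1080.00 + 20.6% × ($20340.00 − $10000.00) = $1080.00 + 20.6% × $10340.00 = $3210.04
Disability Insurance: 8% × $22260.00 = $1780.80
Long-Term Care Levy: 7.34% × $22260.00 = $1633.88
Total: $3210.04 + $1780.80 + $1633.88 = $6624.72

$6624.72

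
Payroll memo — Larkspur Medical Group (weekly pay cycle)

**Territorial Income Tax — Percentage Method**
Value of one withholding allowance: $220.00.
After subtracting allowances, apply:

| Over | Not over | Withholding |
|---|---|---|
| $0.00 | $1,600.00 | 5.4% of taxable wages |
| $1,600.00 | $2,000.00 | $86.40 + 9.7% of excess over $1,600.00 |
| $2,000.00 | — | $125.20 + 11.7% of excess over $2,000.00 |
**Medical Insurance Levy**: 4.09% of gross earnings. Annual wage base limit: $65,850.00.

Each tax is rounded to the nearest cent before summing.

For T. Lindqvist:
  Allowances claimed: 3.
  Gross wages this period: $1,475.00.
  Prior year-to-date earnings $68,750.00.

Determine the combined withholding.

$44.01

Territorial Income Tax: taxable = $1,475.00 − 3×$220.00 = $815.00
  5.4% × $815.00 = $44.01
Medical Insurance Levy: YTD $68,750.00 ≥ cap $65,850.00 → $0.00
Total: $44.01 + $0.00 = $44.01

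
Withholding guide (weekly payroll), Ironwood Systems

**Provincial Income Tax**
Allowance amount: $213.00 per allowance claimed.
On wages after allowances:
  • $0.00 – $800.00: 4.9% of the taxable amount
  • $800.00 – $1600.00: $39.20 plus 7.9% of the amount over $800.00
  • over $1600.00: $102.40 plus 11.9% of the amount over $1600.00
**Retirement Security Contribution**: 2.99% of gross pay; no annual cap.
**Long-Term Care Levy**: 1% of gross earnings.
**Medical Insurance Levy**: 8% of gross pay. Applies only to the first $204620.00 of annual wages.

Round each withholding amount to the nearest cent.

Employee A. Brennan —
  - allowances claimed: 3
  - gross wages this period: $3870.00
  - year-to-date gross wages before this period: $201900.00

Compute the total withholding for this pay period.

Provincial Income Tax: taxable = $3870.00 − 3×$213.00 = $3231.00
  $102.40 + 11.9% × ($3231.00 − $1600.00) = $102.40 + 11.9% × $1631.00 = $296.49
Retirement Security Contribution: 2.99% × $3870.00 = $115.71
Long-Term Care Levy: 1% × $3870.00 = $38.70
Medical Insurance Levy: cap $204620.00 − YTD $201900.00 = $2720.00 subject; 8% × $2720.00 = $217.60
Total: $296.49 + $115.71 + $38.70 + $217.60 = $668.50

$668.50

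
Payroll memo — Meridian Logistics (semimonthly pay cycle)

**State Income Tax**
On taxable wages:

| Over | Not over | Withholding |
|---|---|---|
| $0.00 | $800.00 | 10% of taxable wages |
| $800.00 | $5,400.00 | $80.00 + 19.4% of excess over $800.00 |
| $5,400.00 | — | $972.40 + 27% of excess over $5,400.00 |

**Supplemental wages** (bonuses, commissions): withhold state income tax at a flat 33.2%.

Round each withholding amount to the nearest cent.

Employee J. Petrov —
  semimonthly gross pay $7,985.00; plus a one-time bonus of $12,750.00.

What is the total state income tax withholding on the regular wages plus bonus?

State Income Tax: taxable = $7,985.00
  $972.40 + 27% × ($7,985.00 − $5,400.00) = $972.40 + 27% × $2,585.00 = $1,670.35
Supplemental (33.2% flat on bonus): 33.2% × $12,750.00 = $4,233.00
Total state income tax: $1,670.35 + $4,233.00 = $5,903.35

$5,903.35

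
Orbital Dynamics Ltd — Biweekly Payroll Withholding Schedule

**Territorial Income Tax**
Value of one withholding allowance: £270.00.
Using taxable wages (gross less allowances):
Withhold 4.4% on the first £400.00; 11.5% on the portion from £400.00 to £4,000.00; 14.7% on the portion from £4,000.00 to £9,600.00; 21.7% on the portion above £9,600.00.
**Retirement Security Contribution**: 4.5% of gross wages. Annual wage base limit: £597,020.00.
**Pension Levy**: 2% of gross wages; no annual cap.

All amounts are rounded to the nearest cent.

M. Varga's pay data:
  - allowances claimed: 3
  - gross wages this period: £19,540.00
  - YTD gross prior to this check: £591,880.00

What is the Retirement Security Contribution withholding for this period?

Retirement Security Contribution: cap £597,020.00 − YTD £591,880.00 = £5,140.00 subject; 4.5% × £5,140.00 = £231.30

£231.30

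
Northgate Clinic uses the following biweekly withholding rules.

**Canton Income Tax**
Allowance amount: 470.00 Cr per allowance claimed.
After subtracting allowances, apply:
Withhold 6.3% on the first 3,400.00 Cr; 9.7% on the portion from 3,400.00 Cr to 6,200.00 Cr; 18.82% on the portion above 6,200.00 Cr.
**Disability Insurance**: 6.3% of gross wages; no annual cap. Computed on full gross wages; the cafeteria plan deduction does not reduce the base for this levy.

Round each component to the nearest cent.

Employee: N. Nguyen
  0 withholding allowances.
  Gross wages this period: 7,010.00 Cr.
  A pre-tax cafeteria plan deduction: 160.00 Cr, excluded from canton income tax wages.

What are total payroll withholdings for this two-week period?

Canton Income Tax: taxable = 7,010.00 Cr − 160.00 Cr = 6,850.00 Cr
  485.80 Cr + 18.82% × (6,850.00 Cr − 6,200.00 Cr) = 485.80 Cr + 18.82% × 650.00 Cr = 608.13 Cr
Disability Insurance: 6.3% × 7,010.00 Cr = 441.63 Cr
Total: 608.13 Cr + 441.63 Cr = 1,049.76 Cr

1,049.76 Cr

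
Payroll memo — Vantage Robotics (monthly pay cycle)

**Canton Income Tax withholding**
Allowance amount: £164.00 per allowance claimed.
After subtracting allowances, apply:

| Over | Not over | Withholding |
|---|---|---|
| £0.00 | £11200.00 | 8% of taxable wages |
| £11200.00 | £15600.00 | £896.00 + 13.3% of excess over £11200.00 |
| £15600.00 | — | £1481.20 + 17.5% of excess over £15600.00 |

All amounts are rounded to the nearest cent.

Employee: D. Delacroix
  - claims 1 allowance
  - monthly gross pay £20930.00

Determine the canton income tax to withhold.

£2385.25

Canton Income Tax: taxable = £20930.00 − 1×£164.00 = £20766.00
  £1481.20 + 17.5% × (£20766.00 − £15600.00) = £1481.20 + 17.5% × £5166.00 = £2385.25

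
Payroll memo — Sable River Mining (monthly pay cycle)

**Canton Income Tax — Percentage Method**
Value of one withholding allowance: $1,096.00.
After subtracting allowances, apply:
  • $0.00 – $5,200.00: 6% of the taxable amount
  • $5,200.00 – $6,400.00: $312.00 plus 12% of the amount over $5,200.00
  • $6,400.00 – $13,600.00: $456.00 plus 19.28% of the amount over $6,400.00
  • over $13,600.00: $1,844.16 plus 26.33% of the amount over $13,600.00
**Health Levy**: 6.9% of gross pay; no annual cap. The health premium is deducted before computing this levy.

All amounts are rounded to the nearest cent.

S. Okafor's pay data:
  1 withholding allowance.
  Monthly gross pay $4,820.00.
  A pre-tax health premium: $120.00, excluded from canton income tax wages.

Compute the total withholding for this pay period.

$540.54

Canton Income Tax: taxable = $4,820.00 − $120.00 − 1×$1,096.00 = $3,604.00
  6% × $3,604.00 = $216.24
Health Levy: 6.9% × $4,700.00 = $324.30
Total: $216.24 + $324.30 = $540.54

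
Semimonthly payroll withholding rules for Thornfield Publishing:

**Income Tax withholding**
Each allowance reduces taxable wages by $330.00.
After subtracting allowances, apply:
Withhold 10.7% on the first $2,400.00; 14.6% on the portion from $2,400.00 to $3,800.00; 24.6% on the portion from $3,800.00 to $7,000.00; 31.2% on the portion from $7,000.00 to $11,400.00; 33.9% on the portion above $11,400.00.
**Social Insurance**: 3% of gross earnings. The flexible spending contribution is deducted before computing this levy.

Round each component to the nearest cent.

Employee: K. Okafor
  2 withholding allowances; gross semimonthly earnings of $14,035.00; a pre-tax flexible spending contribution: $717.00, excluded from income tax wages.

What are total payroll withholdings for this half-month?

$3,447.20

Income Tax: taxable = $14,035.00 − $717.00 − 2×$330.00 = $12,658.00
  $2,621.20 + 33.9% × ($12,658.00 − $11,400.00) = $2,621.20 + 33.9% × $1,258.00 = $3,047.66
Social Insurance: 3% × $13,318.00 = $399.54
Total: $3,047.66 + $399.54 = $3,447.20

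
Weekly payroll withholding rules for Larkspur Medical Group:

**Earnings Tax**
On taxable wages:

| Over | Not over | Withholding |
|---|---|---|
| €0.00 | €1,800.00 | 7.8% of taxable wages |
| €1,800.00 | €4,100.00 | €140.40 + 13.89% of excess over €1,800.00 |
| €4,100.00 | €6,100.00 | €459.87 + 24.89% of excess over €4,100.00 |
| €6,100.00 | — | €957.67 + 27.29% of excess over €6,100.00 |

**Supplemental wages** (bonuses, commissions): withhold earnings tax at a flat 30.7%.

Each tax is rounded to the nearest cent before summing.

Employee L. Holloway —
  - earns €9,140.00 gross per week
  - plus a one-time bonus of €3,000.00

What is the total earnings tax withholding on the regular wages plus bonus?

Earnings Tax: taxable = €9,140.00
  €957.67 + 27.29% × (€9,140.00 − €6,100.00) = €957.67 + 27.29% × €3,040.00 = €1,787.29
Supplemental (30.7% flat on bonus): 30.7% × €3,000.00 = €921.00
Total earnings tax: €1,787.29 + €921.00 = €2,708.29

€2,708.29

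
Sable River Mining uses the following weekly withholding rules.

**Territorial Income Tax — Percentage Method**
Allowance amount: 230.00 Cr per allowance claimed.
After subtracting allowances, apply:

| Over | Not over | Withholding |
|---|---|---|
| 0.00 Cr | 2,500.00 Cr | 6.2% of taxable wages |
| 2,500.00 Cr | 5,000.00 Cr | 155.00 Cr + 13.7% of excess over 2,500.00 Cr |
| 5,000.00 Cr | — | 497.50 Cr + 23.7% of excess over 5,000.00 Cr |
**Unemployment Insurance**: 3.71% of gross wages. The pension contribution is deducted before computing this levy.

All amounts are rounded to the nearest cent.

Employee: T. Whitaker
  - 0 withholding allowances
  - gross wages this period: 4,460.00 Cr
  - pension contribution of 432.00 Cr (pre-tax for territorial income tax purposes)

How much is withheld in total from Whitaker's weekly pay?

Territorial Income Tax: taxable = 4,460.00 Cr − 432.00 Cr = 4,028.00 Cr
  155.00 Cr + 13.7% × (4,028.00 Cr − 2,500.00 Cr) = 155.00 Cr + 13.7% × 1,528.00 Cr = 364.34 Cr
Unemployment Insurance: 3.71% × 4,028.00 Cr = 149.44 Cr
Total: 364.34 Cr + 149.44 Cr = 513.78 Cr

513.78 Cr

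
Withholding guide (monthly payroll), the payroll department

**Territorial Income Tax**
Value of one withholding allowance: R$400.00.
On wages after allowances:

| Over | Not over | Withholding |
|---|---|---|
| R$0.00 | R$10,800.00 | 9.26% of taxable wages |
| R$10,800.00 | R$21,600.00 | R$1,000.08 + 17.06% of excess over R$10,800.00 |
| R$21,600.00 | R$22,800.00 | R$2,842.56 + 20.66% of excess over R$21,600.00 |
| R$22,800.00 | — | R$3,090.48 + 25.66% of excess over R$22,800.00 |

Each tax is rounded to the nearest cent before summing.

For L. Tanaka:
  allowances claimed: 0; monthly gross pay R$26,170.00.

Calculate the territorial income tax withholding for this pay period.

Territorial Income Tax: taxable = R$26,170.00
  R$3,090.48 + 25.66% × (R$26,170.00 − R$22,800.00) = R$3,090.48 + 25.66% × R$3,370.00 = R$3,955.22

R$3,955.22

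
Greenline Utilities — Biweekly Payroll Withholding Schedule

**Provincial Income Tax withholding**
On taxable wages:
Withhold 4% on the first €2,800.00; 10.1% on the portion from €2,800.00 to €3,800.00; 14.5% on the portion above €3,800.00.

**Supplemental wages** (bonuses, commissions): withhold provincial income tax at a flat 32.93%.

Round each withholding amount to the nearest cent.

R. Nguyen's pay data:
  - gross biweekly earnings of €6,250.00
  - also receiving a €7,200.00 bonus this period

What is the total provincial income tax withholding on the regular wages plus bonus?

Provincial Income Tax: taxable = €6,250.00
  €213.00 + 14.5% × (€6,250.00 − €3,800.00) = €213.00 + 14.5% × €2,450.00 = €568.25
Supplemental (32.93% flat on bonus): 32.93% × €7,200.00 = €2,370.96
Total provincial income tax: €568.25 + €2,370.96 = €2,939.21

€2,939.21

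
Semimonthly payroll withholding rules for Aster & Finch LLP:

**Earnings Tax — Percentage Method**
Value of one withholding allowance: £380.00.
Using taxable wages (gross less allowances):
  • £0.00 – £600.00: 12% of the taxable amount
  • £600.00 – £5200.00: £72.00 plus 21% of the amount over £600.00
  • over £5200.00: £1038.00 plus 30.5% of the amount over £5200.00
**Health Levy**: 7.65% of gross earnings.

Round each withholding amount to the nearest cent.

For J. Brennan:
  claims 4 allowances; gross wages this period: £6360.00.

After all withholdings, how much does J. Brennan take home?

Earnings Tax: taxable = £6360.00 − 4×£380.00 = £4840.00
  £72.00 + 21% × (£4840.00 − £600.00) = £72.00 + 21% × £4240.00 = £962.40
Health Levy: 7.65% × £6360.00 = £486.54
Total withheld: £962.40 + £486.54 = £1448.94
Net pay: £6360.00 − £1448.94 = £4911.06

£4911.06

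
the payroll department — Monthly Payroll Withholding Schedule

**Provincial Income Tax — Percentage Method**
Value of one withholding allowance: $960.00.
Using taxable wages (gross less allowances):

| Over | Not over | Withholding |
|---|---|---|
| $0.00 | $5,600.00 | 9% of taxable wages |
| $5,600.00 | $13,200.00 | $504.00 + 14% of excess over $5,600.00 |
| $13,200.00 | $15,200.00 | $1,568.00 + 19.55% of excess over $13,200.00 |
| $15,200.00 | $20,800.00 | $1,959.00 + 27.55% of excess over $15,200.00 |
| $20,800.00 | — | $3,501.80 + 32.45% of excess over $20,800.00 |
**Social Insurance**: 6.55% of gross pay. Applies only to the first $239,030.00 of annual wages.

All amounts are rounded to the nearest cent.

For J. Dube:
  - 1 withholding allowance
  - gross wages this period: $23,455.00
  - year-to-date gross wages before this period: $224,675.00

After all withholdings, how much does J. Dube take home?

Provincial Income Tax: taxable = $23,455.00 − 1×$960.00 = $22,495.00
  $3,501.80 + 32.45% × ($22,495.00 − $20,800.00) = $3,501.80 + 32.45% × $1,695.00 = $4,051.83
Social Insurance: cap $239,030.00 − YTD $224,675.00 = $14,355.00 subject; 6.55% × $14,355.00 = $940.25
Total withheld: $4,051.83 + $940.25 = $4,992.08
Net pay: $23,455.00 − $4,992.08 = $18,462.92

$18,462.92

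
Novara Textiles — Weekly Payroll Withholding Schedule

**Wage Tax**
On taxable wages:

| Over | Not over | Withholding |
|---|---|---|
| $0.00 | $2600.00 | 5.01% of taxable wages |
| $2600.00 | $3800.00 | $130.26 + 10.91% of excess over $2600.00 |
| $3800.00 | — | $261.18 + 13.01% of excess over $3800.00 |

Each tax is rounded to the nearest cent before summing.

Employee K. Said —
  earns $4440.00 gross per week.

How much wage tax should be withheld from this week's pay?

$344.44

Wage Tax: taxable = $4440.00
  $261.18 + 13.01% × ($4440.00 − $3800.00) = $261.18 + 13.01% × $640.00 = $344.44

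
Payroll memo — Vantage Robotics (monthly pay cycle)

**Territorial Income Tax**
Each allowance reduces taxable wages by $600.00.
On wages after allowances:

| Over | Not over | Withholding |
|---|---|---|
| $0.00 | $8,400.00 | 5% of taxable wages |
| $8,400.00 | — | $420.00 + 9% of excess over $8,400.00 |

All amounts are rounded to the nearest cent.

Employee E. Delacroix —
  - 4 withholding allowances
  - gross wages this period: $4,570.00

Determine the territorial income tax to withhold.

Territorial Income Tax: taxable = $4,570.00 − 4×$600.00 = $2,170.00
  5% × $2,170.00 = $108.50

$108.50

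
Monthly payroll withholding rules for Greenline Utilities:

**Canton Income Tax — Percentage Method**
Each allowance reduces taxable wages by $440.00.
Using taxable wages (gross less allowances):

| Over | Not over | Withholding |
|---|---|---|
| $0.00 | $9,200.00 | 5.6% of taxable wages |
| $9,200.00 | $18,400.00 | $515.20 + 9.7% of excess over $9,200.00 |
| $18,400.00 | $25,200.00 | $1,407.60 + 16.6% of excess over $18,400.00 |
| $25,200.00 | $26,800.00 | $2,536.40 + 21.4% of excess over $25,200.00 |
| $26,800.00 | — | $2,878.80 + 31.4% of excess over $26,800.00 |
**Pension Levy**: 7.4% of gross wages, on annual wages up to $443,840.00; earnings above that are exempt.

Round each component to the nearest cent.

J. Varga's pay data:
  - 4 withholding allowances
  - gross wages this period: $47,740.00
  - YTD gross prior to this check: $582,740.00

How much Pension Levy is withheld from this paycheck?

Pension Levy: YTD $582,740.00 ≥ cap $443,840.00 → $0.00

$0.00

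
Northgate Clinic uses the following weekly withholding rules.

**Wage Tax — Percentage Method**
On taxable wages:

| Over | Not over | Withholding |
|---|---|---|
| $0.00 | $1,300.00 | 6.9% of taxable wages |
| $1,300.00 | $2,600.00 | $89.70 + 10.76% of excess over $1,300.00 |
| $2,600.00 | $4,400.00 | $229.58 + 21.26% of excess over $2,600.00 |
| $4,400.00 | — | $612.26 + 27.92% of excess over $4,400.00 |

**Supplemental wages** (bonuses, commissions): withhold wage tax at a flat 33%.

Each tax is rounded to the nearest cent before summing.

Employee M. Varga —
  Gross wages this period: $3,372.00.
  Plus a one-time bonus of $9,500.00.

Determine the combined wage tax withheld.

Wage Tax: taxable = $3,372.00
  $229.58 + 21.26% × ($3,372.00 − $2,600.00) = $229.58 + 21.26% × $772.00 = $393.71
Supplemental (33% flat on bonus): 33% × $9,500.00 = $3,135.00
Total wage tax: $393.71 + $3,135.00 = $3,528.71

$3,528.71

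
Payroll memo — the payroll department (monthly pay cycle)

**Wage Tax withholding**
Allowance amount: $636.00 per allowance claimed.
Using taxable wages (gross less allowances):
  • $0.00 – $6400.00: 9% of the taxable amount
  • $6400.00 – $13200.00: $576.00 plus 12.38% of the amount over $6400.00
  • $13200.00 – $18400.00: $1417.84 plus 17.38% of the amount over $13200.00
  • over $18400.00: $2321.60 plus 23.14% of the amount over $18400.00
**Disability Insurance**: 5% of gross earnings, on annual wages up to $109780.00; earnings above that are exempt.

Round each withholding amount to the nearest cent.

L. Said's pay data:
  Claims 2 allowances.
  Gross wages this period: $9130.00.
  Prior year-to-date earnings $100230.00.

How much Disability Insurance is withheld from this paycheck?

$456.50

Disability Insurance: 5% × $9130.00 = $456.50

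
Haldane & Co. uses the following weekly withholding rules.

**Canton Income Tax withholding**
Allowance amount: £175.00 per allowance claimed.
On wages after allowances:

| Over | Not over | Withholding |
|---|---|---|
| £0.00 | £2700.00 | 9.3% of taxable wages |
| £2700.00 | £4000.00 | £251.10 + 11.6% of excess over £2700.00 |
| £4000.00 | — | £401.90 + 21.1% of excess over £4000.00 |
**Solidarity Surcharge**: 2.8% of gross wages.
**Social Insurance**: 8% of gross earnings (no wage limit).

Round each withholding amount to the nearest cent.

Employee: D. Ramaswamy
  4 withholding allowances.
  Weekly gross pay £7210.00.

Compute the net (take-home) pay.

£5499.81

Canton Income Tax: taxable = £7210.00 − 4×£175.00 = £6510.00
  £401.90 + 21.1% × (£6510.00 − £4000.00) = £401.90 + 21.1% × £2510.00 = £931.51
Solidarity Surcharge: 2.8% × £7210.00 = £201.88
Social Insurance: 8% × £7210.00 = £576.80
Total withheld: £931.51 + £201.88 + £576.80 = £1710.19
Net pay: £7210.00 − £1710.19 = £5499.81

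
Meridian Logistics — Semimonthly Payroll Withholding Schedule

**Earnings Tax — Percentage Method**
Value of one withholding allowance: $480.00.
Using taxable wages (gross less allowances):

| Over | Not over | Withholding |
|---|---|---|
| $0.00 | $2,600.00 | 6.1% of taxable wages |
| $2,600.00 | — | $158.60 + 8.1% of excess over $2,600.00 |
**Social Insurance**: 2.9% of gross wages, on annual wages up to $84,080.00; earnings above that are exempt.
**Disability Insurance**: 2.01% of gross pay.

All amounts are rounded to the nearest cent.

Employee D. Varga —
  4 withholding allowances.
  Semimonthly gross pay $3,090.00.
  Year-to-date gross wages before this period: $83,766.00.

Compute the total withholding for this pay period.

Earnings Tax: taxable = $3,090.00 − 4×$480.00 = $1,170.00
  6.1% × $1,170.00 = $71.37
Social Insurance: cap $84,080.00 − YTD $83,766.00 = $314.00 subject; 2.9% × $314.00 = $9.11
Disability Insurance: 2.01% × $3,090.00 = $62.11
Total: $71.37 + $9.11 + $62.11 = $142.59

$142.59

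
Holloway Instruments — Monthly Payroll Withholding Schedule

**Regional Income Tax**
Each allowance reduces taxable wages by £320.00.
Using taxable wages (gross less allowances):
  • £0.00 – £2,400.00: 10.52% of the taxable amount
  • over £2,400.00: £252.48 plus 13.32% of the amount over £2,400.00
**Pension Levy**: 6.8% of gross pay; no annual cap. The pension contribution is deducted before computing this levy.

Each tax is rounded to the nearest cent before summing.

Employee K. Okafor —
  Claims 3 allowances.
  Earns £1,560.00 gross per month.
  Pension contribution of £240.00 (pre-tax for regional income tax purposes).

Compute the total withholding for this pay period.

£127.63

Regional Income Tax: taxable = £1,560.00 − £240.00 − 3×£320.00 = £360.00
  10.52% × £360.00 = £37.87
Pension Levy: 6.8% × £1,320.00 = £89.76
Total: £37.87 + £89.76 = £127.63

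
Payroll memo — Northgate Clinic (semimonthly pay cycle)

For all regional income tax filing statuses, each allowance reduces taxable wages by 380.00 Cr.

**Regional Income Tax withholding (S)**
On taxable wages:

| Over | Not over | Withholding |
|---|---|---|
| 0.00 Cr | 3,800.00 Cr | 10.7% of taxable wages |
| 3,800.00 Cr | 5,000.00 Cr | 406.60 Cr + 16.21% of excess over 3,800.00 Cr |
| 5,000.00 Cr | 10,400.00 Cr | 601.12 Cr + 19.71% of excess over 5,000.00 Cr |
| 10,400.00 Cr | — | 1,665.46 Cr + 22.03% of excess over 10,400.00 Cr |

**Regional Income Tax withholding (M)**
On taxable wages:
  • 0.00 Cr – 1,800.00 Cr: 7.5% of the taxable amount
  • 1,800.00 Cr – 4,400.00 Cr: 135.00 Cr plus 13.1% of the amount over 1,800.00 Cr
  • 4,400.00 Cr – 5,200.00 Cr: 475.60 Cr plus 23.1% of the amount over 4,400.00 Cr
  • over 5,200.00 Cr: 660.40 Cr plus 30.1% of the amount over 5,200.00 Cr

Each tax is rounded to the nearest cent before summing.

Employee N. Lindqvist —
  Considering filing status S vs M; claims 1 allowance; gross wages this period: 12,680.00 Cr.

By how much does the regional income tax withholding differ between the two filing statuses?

713.47 Cr

Regional Income Tax (S): taxable = 12,680.00 Cr − 1×380.00 Cr = 12,300.00 Cr
  1,665.46 Cr + 22.03% × (12,300.00 Cr − 10,400.00 Cr) = 1,665.46 Cr + 22.03% × 1,900.00 Cr = 2,084.03 Cr
Regional Income Tax (M): taxable = 12,680.00 Cr − 1×380.00 Cr = 12,300.00 Cr
  660.40 Cr + 30.1% × (12,300.00 Cr − 5,200.00 Cr) = 660.40 Cr + 30.1% × 7,100.00 Cr = 2,797.50 Cr
Difference: |2,084.03 Cr − 2,797.50 Cr| = 713.47 Cr (higher under M)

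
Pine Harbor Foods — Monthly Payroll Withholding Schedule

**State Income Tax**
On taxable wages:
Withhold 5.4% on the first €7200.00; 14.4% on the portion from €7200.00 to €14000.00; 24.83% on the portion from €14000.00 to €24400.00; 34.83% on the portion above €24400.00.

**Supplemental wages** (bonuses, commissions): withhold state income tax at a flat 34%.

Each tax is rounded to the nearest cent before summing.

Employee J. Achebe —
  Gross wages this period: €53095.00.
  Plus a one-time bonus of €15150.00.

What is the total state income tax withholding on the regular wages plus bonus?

€19095.79

State Income Tax: taxable = €53095.00
  €3950.32 + 34.83% × (€53095.00 − €24400.00) = €3950.32 + 34.83% × €28695.00 = €13944.79
Supplemental (34% flat on bonus): 34% × €15150.00 = €5151.00
Total state income tax: €13944.79 + €5151.00 = €19095.79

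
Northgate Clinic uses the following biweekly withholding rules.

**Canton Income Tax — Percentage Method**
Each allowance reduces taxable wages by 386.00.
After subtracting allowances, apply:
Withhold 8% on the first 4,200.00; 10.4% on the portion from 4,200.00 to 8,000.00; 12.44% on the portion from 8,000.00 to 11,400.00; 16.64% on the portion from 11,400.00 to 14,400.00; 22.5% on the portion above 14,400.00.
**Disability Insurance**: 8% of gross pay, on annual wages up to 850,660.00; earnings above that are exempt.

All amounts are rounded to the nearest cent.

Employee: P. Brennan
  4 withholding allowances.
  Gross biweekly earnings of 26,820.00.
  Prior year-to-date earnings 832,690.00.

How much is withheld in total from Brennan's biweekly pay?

5,538.06

Canton Income Tax: taxable = 26,820.00 − 4×386.00 = 25,276.00
  1,653.36 + 22.5% × (25,276.00 − 14,400.00) = 1,653.36 + 22.5% × 10,876.00 = 4,100.46
Disability Insurance: cap 850,660.00 − YTD 832,690.00 = 17,970.00 subject; 8% × 17,970.00 = 1,437.60
Total: 4,100.46 + 1,437.60 = 5,538.06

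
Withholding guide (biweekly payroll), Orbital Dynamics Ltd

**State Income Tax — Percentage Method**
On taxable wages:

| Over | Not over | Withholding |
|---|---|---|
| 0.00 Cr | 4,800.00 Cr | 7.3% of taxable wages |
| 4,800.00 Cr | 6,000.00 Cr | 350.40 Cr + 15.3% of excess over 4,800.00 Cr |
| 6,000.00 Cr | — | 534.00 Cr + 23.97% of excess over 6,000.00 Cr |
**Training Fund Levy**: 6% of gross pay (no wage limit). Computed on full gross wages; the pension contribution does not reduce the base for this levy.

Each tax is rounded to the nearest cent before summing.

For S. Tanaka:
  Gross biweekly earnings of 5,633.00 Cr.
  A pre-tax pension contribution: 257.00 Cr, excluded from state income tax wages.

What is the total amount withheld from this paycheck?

776.51 Cr

State Income Tax: taxable = 5,633.00 Cr − 257.00 Cr = 5,376.00 Cr
  350.40 Cr + 15.3% × (5,376.00 Cr − 4,800.00 Cr) = 350.40 Cr + 15.3% × 576.00 Cr = 438.53 Cr
Training Fund Levy: 6% × 5,633.00 Cr = 337.98 Cr
Total: 438.53 Cr + 337.98 Cr = 776.51 Cr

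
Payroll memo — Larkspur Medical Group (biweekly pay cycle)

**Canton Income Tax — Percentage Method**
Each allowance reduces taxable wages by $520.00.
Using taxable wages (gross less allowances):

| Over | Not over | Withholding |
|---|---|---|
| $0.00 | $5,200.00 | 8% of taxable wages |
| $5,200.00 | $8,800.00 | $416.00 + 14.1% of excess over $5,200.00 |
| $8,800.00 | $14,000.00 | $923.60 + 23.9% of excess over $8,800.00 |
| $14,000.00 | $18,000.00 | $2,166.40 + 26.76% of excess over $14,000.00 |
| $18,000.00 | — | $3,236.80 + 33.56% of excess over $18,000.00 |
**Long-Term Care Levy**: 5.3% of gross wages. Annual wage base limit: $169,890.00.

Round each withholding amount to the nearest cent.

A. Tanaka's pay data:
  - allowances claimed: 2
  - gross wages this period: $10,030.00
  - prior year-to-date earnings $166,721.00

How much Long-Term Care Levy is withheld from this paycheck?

$167.96

Long-Term Care Levy: cap $169,890.00 − YTD $166,721.00 = $3,169.00 subject; 5.3% × $3,169.00 = $167.96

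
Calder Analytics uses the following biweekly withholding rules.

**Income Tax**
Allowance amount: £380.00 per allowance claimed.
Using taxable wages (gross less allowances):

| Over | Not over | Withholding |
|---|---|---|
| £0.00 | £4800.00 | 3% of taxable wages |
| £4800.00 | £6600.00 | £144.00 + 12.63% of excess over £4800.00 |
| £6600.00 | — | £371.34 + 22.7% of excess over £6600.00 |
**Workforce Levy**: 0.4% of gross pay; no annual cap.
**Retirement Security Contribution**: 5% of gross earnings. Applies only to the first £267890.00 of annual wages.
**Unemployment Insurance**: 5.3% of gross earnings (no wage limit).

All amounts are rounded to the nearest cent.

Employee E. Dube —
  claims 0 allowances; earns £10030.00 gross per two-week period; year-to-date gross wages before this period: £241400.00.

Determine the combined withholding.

£2223.16

Income Tax: taxable = £10030.00
  £371.34 + 22.7% × (£10030.00 − £6600.00) = £371.34 + 22.7% × £3430.00 = £1149.95
Workforce Levy: 0.4% × £10030.00 = £40.12
Retirement Security Contribution: 5% × £10030.00 = £501.50
Unemployment Insurance: 5.3% × £10030.00 = £531.59
Total: £1149.95 + £40.12 + £501.50 + £531.59 = £2223.16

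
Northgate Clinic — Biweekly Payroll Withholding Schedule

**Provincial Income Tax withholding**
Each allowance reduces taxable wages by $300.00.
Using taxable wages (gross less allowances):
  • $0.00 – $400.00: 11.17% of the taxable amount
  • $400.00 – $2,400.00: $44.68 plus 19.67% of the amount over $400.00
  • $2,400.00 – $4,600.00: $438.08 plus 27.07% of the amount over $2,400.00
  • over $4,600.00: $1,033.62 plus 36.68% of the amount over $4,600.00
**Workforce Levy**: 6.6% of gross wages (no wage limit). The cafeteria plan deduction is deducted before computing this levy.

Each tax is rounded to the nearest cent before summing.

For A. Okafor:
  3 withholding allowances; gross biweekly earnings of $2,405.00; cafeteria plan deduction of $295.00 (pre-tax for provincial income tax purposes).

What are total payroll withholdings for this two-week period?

Provincial Income Tax: taxable = $2,405.00 − $295.00 − 3×$300.00 = $1,210.00
  $44.68 + 19.67% × ($1,210.00 − $400.00) = $44.68 + 19.67% × $810.00 = $204.01
Workforce Levy: 6.6% × $2,110.00 = $139.26
Total: $204.01 + $139.26 = $343.27

$343.27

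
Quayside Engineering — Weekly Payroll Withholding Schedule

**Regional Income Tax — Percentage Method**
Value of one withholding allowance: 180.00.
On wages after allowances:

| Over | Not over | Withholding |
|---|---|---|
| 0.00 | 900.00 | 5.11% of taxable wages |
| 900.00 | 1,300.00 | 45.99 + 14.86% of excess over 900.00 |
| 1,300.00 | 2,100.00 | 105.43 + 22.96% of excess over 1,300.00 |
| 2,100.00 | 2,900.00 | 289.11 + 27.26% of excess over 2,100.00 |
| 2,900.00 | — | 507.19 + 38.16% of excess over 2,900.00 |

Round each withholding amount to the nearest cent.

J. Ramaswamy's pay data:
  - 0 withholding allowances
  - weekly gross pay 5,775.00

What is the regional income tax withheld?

1,604.29

Regional Income Tax: taxable = 5,775.00
  507.19 + 38.16% × (5,775.00 − 2,900.00) = 507.19 + 38.16% × 2,875.00 = 1,604.29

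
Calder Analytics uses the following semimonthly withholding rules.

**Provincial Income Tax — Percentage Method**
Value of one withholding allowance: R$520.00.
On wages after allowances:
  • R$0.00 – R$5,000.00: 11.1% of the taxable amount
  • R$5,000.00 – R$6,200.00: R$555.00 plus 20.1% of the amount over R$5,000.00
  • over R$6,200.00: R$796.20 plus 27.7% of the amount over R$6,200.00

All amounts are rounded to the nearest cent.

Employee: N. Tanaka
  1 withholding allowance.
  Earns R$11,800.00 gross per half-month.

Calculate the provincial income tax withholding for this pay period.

R$2,203.36

Provincial Income Tax: taxable = R$11,800.00 − 1×R$520.00 = R$11,280.00
  R$796.20 + 27.7% × (R$11,280.00 − R$6,200.00) = R$796.20 + 27.7% × R$5,080.00 = R$2,203.36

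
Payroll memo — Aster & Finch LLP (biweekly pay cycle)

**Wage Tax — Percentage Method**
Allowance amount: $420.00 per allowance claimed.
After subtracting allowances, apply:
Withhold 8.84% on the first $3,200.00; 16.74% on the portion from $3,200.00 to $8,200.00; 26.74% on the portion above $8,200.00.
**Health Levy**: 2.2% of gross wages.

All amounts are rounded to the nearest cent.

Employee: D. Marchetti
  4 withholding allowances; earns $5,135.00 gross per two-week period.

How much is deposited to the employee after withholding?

Wage Tax: taxable = $5,135.00 − 4×$420.00 = $3,455.00
  $282.88 + 16.74% × ($3,455.00 − $3,200.00) = $282.88 + 16.74% × $255.00 = $325.57
Health Levy: 2.2% × $5,135.00 = $112.97
Total withheld: $325.57 + $112.97 = $438.54
Net pay: $5,135.00 − $438.54 = $4,696.46

$4,696.46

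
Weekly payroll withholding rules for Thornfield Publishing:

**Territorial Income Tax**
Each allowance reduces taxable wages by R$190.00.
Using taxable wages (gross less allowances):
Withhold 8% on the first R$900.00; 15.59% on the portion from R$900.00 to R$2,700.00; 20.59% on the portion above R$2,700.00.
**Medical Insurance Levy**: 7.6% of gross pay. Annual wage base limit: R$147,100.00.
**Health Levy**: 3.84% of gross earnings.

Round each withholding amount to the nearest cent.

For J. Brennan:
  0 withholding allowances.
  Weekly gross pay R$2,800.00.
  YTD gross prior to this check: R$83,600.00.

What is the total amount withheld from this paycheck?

R$693.53

Territorial Income Tax: taxable = R$2,800.00
  R$352.62 + 20.59% × (R$2,800.00 − R$2,700.00) = R$352.62 + 20.59% × R$100.00 = R$373.21
Medical Insurance Levy: 7.6% × R$2,800.00 = R$212.80
Health Levy: 3.84% × R$2,800.00 = R$107.52
Total: R$373.21 + R$212.80 + R$107.52 = R$693.53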